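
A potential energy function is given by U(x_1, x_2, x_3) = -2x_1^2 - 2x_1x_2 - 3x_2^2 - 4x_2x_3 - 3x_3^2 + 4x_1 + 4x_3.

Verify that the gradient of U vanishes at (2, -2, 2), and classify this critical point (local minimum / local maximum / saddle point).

∇U = (-4x_1 - 2x_2 + 4, -2x_1 - 6x_2 - 4x_3, -4x_2 - 6x_3 + 4); substituting (2, -2, 2) gives ∇U = (0, 0, 0), so (2, -2, 2) is indeed a critical point.
The Hessian is constant: H = [[-4, -2, 0], [-2, -6, -4], [0, -4, -6]].
Leading principal minors: Δ₁ = -4, Δ₂ = 20, Δ₃ = -56.
The minors alternate sign starting negative (−, +, −), so H is negative definite: a local maximum.

local maximum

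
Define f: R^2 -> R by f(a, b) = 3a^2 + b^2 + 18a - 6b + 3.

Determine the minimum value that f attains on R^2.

f(a,b) separates as P(a) + Q(b) + 3, so its minimum is min P + min Q + 3.
P'(a) = 6a + 18 vanishes at a ∈ {-3}; Q'(b) = 2b - 6 vanishes at b ∈ {3}.
Local minima of P (where P''>0): P(-3)=-27. Local minima of Q: Q(3)=-9.
So the global minimum of f is P(-3) + Q(3) + 3 = -27 − 9 + 3 = -33, attained at (-3, 3).

-33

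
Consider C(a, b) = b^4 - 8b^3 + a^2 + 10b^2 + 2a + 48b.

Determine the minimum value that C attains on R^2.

-30

C(a,b) separates as P(a) + Q(b), so its minimum is min P + min Q.
P'(a) = 2a + 2 vanishes at a ∈ {-1}; Q'(b) = 4(b - 4)(b - 3)(b + 1) vanishes at b ∈ {-1, 3, 4}.
Local minima of P (where P''>0): P(-1)=-1. Local minima of Q: Q(-1)=-29, Q(4)=96.
So the global minimum of C is P(-1) + Q(-1) = -1 − 29 = -30, attained at (-1, -1).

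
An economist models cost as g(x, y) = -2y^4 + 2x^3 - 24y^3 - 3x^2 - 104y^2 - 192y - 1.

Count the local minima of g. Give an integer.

g separates as a function of x plus a function of y, so ∇g=0 decouples.
∂g/∂x = 6x(x - 1) = 0 at x ∈ {0, 1}; ∂g/∂y = -8(y + 2)(y + 3)(y + 4) = 0 at y ∈ {-4, -3, -2}.
The Hessian is diagonal: diag(g_xx, g_yy). Second derivatives: g_xx(0)=-6, g_xx(1)=6; g_yy(-4)=-16, g_yy(-3)=8, g_yy(-2)=-16.
Local minima occur where both diagonal entries positive: (1, -3). Count: 1.

1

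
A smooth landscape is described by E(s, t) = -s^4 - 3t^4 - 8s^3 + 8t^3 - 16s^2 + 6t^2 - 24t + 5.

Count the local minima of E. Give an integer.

E separates as a function of s plus a function of t, so ∇E=0 decouples.
∂E/∂s = -4s(s + 2)(s + 4) = 0 at s ∈ {-4, -2, 0}; ∂E/∂t = -12(t - 2)(t - 1)(t + 1) = 0 at t ∈ {-1, 1, 2}.
The Hessian is diagonal: diag(E_ss, E_tt). Second derivatives: E_ss(-4)=-32, E_ss(-2)=16, E_ss(0)=-32; E_tt(-1)=-72, E_tt(1)=24, E_tt(2)=-36.
Local minima occur where both diagonal entries positive: (-2, 1). Count: 1.

1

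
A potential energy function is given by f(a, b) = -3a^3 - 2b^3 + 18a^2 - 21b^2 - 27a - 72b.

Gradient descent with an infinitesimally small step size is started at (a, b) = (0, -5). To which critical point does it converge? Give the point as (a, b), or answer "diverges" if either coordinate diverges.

f is separable, so gradient descent decouples: a follows -∂f/∂a, b follows -∂f/∂b.
∂f/∂a = -9(a - 3)(a - 1); at a=0 this is -27, so a increases.
∂f/∂b = -6(b + 3)(b + 4); at b=-5 this is -12, so b increases.
a converges to its nearest critical value 1 (a local min of the a-part); b converges to -4. The iterate converges to (1, -4).

(1, -4)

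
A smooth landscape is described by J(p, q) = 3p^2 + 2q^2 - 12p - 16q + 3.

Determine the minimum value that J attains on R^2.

J(p,q) separates as A(p) + B(q) + 3, so its minimum is min A + min B + 3.
A'(p) = 6p - 12 vanishes at p ∈ {2}; B'(q) = 4q - 16 vanishes at q ∈ {4}.
Local minima of A (where A''>0): A(2)=-12. Local minima of B: B(4)=-32.
So the global minimum of J is A(2) + B(4) + 3 = -12 − 32 + 3 = -41, attained at (2, 4).

-41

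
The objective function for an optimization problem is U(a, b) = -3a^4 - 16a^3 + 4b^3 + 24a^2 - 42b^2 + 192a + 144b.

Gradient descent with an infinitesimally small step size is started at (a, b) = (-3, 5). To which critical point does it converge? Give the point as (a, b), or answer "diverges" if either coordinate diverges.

(-2, 4)

U is separable, so gradient descent decouples: a follows -∂U/∂a, b follows -∂U/∂b.
∂U/∂a = -12(a - 2)(a + 2)(a + 4); at a=-3 this is -60, so a increases.
∂U/∂b = 12(b - 4)(b - 3); at b=5 this is 24, so b decreases.
a converges to its nearest critical value -2 (a local min of the a-part); b converges to 4. The iterate converges to (-2, 4).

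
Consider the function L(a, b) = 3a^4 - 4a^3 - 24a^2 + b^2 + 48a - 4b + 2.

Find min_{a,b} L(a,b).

L(a,b) separates as P(a) + Q(b) + 2, so its minimum is min P + min Q + 2.
P'(a) = 12(a - 2)(a - 1)(a + 2) vanishes at a ∈ {-2, 1, 2}; Q'(b) = 2b - 4 vanishes at b ∈ {2}.
Local minima of P (where P''>0): P(-2)=-112, P(2)=16. Local minima of Q: Q(2)=-4.
So the global minimum of L is P(-2) + Q(2) + 2 = -112 − 4 + 2 = -114, attained at (-2, 2).

-114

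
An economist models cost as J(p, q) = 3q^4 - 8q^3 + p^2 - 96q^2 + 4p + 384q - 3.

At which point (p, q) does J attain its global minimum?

J(p,q) separates as A(p) + B(q) − 3, so its minimum is min A + min B − 3.
A'(p) = 2p + 4 vanishes at p ∈ {-2}; B'(q) = 12(q - 4)(q - 2)(q + 4) vanishes at q ∈ {-4, 2, 4}.
Local minima of A (where A''>0): A(-2)=-4. Local minima of B: B(-4)=-1792, B(4)=256.
So the global minimum of J is A(-2) + B(-4) − 3 = -4 − 1792 − 3 = -1799, attained at (-2, -4).

(-2, -4)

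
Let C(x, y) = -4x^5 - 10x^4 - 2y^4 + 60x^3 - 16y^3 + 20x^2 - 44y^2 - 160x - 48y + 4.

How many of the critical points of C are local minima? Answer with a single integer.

2

C separates as a function of x plus a function of y, so ∇C=0 decouples.
∂C/∂x = -20(x - 2)(x - 1)(x + 1)(x + 4) = 0 at x ∈ {-4, -1, 1, 2}; ∂C/∂y = -8(y + 1)(y + 2)(y + 3) = 0 at y ∈ {-3, -2, -1}.
The Hessian is diagonal: diag(C_xx, C_yy). Second derivatives: C_xx(-4)=1800, C_xx(-1)=-360, C_xx(1)=200, C_xx(2)=-360; C_yy(-3)=-16, C_yy(-2)=8, C_yy(-1)=-16.
Local minima occur where both diagonal entries positive: (-4, -2), (1, -2). Count: 2.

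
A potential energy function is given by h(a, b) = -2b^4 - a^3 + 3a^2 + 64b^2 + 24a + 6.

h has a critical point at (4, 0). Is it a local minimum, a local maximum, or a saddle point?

The mixed partial ∂²h/∂a∂b is 0, so the Hessian at any point is diag(h_aa, h_bb) = diag(6(-a + 1), 8(-3b^2 + 16)).
At (4, 0): H = diag(-18, 128).
The eigenvalues have opposite signs, so H is indefinite: a saddle point.

saddle point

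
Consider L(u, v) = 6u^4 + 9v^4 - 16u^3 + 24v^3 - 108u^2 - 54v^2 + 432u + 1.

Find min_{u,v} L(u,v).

-1754

L(u,v) separates as P(u) + Q(v) + 1, so its minimum is min P + min Q + 1.
P'(u) = 24(u - 3)(u - 2)(u + 3) vanishes at u ∈ {-3, 2, 3}; Q'(v) = 36v(v - 1)(v + 3) vanishes at v ∈ {-3, 0, 1}.
Local minima of P (where P''>0): P(-3)=-1350, P(3)=378. Local minima of Q: Q(-3)=-405, Q(1)=-21.
So the global minimum of L is P(-3) + Q(-3) + 1 = -1350 − 405 + 1 = -1754, attained at (-3, -3).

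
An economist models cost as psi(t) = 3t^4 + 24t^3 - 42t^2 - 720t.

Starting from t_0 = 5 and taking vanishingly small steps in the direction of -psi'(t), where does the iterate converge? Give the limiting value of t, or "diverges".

3

psi'(t) = 12(t - 3)(t + 4)(t + 5), so psi'(5) = 2160.
Gradient descent moves in the -psi' direction, i.e. t is decreasing.
The nearest critical point in that direction is t = 3, where psi'' = 672 > 0 (a local minimum). The iterate converges there.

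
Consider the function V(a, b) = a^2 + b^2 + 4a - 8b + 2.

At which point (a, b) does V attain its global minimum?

(-2, 4)

V(a,b) separates as P(a) + Q(b) + 2, so its minimum is min P + min Q + 2.
P'(a) = 2a + 4 vanishes at a ∈ {-2}; Q'(b) = 2b - 8 vanishes at b ∈ {4}.
Local minima of P (where P''>0): P(-2)=-4. Local minima of Q: Q(4)=-16.
So the global minimum of V is P(-2) + Q(4) + 2 = -4 − 16 + 2 = -18, attained at (-2, 4).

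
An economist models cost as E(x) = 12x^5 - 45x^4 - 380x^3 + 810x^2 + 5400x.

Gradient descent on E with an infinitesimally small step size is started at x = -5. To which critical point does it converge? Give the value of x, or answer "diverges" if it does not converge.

E'(x) = 60(x - 5)(x - 3)(x + 2)(x + 3), so E'(-5) = 28800.
Gradient descent moves in the -E' direction, i.e. x is decreasing.
There is no critical point below x=-5, and E' keeps the same sign, so the iterate runs off to −∞.

diverges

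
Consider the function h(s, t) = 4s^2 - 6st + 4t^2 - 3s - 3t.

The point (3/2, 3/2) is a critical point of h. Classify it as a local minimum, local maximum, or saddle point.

The Hessian of h is constant: H = [[8, -6], [-6, 8]].
det(H) = 8·8 − (-6)² = 28.
det(H) > 0 and tr(H) = 16 > 0, so H is positive definite and the point is a local minimum.

local minimum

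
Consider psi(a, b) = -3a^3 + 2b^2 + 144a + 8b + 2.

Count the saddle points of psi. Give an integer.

psi separates as a function of a plus a function of b, so ∇psi=0 decouples.
∂psi/∂a = -9(a - 4)(a + 4) = 0 at a ∈ {-4, 4}; ∂psi/∂b = 4(b + 2) = 0 at b ∈ {-2}.
The Hessian is diagonal: diag(psi_aa, psi_bb). Second derivatives: psi_aa(-4)=72, psi_aa(4)=-72; psi_bb(-2)=4.
Saddle points occur where the two diagonal entries have opposite signs: (4, -2). Count: 1.

1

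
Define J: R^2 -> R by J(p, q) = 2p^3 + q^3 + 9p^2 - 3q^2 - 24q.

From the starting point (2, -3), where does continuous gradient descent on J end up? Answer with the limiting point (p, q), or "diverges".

J is separable, so gradient descent decouples: p follows -∂J/∂p, q follows -∂J/∂q.
∂J/∂p = 6p(p + 3); at p=2 this is 60, so p decreases.
∂J/∂q = 3(q - 4)(q + 2); at q=-3 this is 21, so q decreases.
The q-coordinate has no critical point in that direction and runs off to infinity.

diverges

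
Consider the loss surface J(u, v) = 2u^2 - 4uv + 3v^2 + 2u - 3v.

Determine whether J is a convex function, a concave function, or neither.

J is quadratic, so its Hessian is the constant matrix H = [[4, -4], [-4, 6]].
det(H) = 8, tr(H) = 10.
det(H) > 0 and tr(H) > 0, so H is positive definite everywhere: convex.

convex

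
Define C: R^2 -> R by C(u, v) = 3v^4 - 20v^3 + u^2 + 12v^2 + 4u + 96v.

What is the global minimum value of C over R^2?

-65

C(u,v) separates as P(u) + Q(v), so its minimum is min P + min Q.
P'(u) = 2u + 4 vanishes at u ∈ {-2}; Q'(v) = 12(v - 4)(v - 2)(v + 1) vanishes at v ∈ {-1, 2, 4}.
Local minima of P (where P''>0): P(-2)=-4. Local minima of Q: Q(-1)=-61, Q(4)=64.
So the global minimum of C is P(-2) + Q(-1) = -4 − 61 = -65, attained at (-2, -1).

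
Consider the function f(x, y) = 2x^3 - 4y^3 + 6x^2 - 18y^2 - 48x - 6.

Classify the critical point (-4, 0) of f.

The mixed partial ∂²f/∂x∂y is 0, so the Hessian at any point is diag(f_xx, f_yy) = diag(12(x + 1), -12(2y + 3)).
At (-4, 0): H = diag(-36, -36).
Both eigenvalues are negative, so H is negative definite: a local maximum.

local maximum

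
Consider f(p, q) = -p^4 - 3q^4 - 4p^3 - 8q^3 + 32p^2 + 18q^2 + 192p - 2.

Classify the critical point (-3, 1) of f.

The mixed partial ∂²f/∂p∂q is 0, so the Hessian at any point is diag(f_pp, f_qq) = diag(4(-3p^2 - 6p + 16), 12(-3q^2 - 4q + 3)).
At (-3, 1): H = diag(28, -48).
The eigenvalues have opposite signs, so H is indefinite: a saddle point.

saddle point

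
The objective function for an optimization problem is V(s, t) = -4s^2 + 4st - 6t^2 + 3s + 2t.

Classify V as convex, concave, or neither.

concave

V is quadratic, so its Hessian is the constant matrix H = [[-8, 4], [4, -12]].
det(H) = 80, tr(H) = -20.
det(H) > 0 and tr(H) < 0, so H is negative definite everywhere: concave.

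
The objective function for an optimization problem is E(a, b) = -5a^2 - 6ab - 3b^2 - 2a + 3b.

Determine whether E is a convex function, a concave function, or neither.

E is quadratic, so its Hessian is the constant matrix H = [[-10, -6], [-6, -6]].
det(H) = 24, tr(H) = -16.
det(H) > 0 and tr(H) < 0, so H is negative definite everywhere: concave.

concave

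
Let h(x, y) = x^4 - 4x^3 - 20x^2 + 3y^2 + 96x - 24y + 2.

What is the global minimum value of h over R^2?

h(x,y) separates as P(x) + Q(y) + 2, so its minimum is min P + min Q + 2.
P'(x) = 4(x - 4)(x - 2)(x + 3) vanishes at x ∈ {-3, 2, 4}; Q'(y) = 6y - 24 vanishes at y ∈ {4}.
Local minima of P (where P''>0): P(-3)=-279, P(4)=64. Local minima of Q: Q(4)=-48.
So the global minimum of h is P(-3) + Q(4) + 2 = -279 − 48 + 2 = -325, attained at (-3, 4).

-325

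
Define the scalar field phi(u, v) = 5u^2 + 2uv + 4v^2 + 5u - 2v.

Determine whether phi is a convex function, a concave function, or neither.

phi is quadratic, so its Hessian is the constant matrix H = [[10, 2], [2, 8]].
det(H) = 76, tr(H) = 18.
det(H) > 0 and tr(H) > 0, so H is positive definite everywhere: convex.

convex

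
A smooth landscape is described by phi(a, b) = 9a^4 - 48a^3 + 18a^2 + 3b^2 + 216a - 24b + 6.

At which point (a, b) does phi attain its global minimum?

(-1, 4)

phi(a,b) separates as P(a) + Q(b) + 6, so its minimum is min P + min Q + 6.
P'(a) = 36(a - 3)(a - 2)(a + 1) vanishes at a ∈ {-1, 2, 3}; Q'(b) = 6b - 24 vanishes at b ∈ {4}.
Local minima of P (where P''>0): P(-1)=-141, P(3)=243. Local minima of Q: Q(4)=-48.
So the global minimum of phi is P(-1) + Q(4) + 6 = -141 − 48 + 6 = -183, attained at (-1, 4).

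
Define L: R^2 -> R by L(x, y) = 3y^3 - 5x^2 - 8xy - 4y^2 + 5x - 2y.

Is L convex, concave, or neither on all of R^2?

neither

The term 3y^3 is cubic, so the Hessian is not constant.
∂²L/∂y² = 18y - 8, which takes both signs as y varies (negative for sufficiently negative y). A diagonal entry of the Hessian changing sign means the Hessian is neither positive- nor negative-semidefinite on all of R^2.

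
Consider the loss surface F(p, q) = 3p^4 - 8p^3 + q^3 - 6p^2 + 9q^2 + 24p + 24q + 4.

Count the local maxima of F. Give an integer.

1

F separates as a function of p plus a function of q, so ∇F=0 decouples.
∂F/∂p = 12(p - 2)(p - 1)(p + 1) = 0 at p ∈ {-1, 1, 2}; ∂F/∂q = 3(q + 2)(q + 4) = 0 at q ∈ {-4, -2}.
The Hessian is diagonal: diag(F_pp, F_qq). Second derivatives: F_pp(-1)=72, F_pp(1)=-24, F_pp(2)=36; F_qq(-4)=-6, F_qq(-2)=6.
Local maxima occur where both diagonal entries negative: (1, -4). Count: 1.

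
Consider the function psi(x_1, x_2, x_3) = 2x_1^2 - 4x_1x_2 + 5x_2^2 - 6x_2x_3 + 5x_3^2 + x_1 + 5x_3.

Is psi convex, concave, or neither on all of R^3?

convex

psi is quadratic, so its Hessian is the constant matrix H = [[4, -4, 0], [-4, 10, -6], [0, -6, 10]].
Leading principal minors: 4, 24, 96.
All positive ⇒ H ≻ 0 ⇒ convex.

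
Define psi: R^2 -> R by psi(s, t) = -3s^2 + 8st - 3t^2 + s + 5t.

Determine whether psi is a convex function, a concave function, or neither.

neither

psi is quadratic, so its Hessian is the constant matrix H = [[-6, 8], [8, -6]].
det(H) = -28, tr(H) = -12.
det(H) < 0, so H is indefinite: neither convex nor concave.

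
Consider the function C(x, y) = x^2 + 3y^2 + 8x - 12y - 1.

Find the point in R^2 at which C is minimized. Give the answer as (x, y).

(-4, 2)

C(x,y) separates as P(x) + Q(y) − 1, so its minimum is min P + min Q − 1.
P'(x) = 2x + 8 vanishes at x ∈ {-4}; Q'(y) = 6y - 12 vanishes at y ∈ {2}.
Local minima of P (where P''>0): P(-4)=-16. Local minima of Q: Q(2)=-12.
So the global minimum of C is P(-4) + Q(2) − 1 = -16 − 12 − 1 = -29, attained at (-4, 2).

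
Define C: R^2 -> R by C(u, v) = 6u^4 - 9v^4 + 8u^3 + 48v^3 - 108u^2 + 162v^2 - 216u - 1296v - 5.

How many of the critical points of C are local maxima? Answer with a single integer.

2

C separates as a function of u plus a function of v, so ∇C=0 decouples.
∂C/∂u = 24(u - 3)(u + 1)(u + 3) = 0 at u ∈ {-3, -1, 3}; ∂C/∂v = -36(v - 4)(v - 3)(v + 3) = 0 at v ∈ {-3, 3, 4}.
The Hessian is diagonal: diag(C_uu, C_vv). Second derivatives: C_uu(-3)=288, C_uu(-1)=-192, C_uu(3)=576; C_vv(-3)=-1512, C_vv(3)=216, C_vv(4)=-252.
Local maxima occur where both diagonal entries negative: (-1, -3), (-1, 4). Count: 2.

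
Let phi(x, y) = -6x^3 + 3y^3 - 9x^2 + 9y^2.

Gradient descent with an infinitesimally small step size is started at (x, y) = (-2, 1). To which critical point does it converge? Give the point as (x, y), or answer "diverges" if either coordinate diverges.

phi is separable, so gradient descent decouples: x follows -∂phi/∂x, y follows -∂phi/∂y.
∂phi/∂x = -18x(x + 1); at x=-2 this is -36, so x increases.
∂phi/∂y = 9y(y + 2); at y=1 this is 27, so y decreases.
x converges to its nearest critical value -1 (a local min of the x-part); y converges to 0. The iterate converges to (-1, 0).

(-1, 0)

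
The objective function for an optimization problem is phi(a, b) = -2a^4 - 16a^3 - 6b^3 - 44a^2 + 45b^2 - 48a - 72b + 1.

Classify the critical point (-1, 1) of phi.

saddle point

The mixed partial ∂²phi/∂a∂b is 0, so the Hessian at any point is diag(phi_aa, phi_bb) = diag(-8(3a^2 + 12a + 11), 18(-2b + 5)).
At (-1, 1): H = diag(-16, 54).
The eigenvalues have opposite signs, so H is indefinite: a saddle point.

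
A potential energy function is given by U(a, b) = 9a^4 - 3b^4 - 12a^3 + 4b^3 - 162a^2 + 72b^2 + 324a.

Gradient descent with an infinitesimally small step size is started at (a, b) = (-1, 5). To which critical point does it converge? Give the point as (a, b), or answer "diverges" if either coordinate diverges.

U is separable, so gradient descent decouples: a follows -∂U/∂a, b follows -∂U/∂b.
∂U/∂a = 36(a - 3)(a - 1)(a + 3); at a=-1 this is 576, so a decreases.
∂U/∂b = -12b(b - 4)(b + 3); at b=5 this is -480, so b increases.
The b-coordinate has no critical point in that direction and runs off to infinity.

diverges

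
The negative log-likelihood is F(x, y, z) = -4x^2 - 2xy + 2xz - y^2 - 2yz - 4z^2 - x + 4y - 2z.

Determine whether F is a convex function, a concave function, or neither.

F is quadratic, so its Hessian is the constant matrix H = [[-8, -2, 2], [-2, -2, -2], [2, -2, -8]].
Leading principal minors: -8, 12, -40.
Signs alternate −, +, − ⇒ H ≺ 0 ⇒ concave.

concave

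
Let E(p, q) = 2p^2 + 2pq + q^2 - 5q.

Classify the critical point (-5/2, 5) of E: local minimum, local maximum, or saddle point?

local minimum

The Hessian of E is constant: H = [[4, 2], [2, 2]].
det(H) = 4·2 − 2² = 4.
det(H) > 0 and tr(H) = 6 > 0, so H is positive definite and the point is a local minimum.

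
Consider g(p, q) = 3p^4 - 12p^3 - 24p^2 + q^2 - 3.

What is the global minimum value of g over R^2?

g(p,q) separates as A(p) + B(q) − 3, so its minimum is min A + min B − 3.
A'(p) = 12p(p - 4)(p + 1) vanishes at p ∈ {-1, 0, 4}; B'(q) = 2q vanishes at q ∈ {0}.
Local minima of A (where A''>0): A(-1)=-9, A(4)=-384. Local minima of B: B(0)=0.
So the global minimum of g is A(4) + B(0) − 3 = -384 + 0 − 3 = -387, attained at (4, 0).

-387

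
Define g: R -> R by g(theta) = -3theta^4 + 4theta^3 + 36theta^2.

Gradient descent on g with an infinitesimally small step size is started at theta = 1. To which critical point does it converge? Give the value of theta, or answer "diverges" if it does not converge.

g'(theta) = -12theta(theta - 3)(theta + 2), so g'(1) = 72.
Gradient descent moves in the -g' direction, i.e. theta is decreasing.
The nearest critical point in that direction is theta = 0, where g'' = 72 > 0 (a local minimum). The iterate converges there.

0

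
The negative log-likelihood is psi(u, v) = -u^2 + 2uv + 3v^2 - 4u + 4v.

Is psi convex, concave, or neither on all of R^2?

psi is quadratic, so its Hessian is the constant matrix H = [[-2, 2], [2, 6]].
det(H) = -16, tr(H) = 4.
det(H) < 0, so H is indefinite: neither convex nor concave.

neither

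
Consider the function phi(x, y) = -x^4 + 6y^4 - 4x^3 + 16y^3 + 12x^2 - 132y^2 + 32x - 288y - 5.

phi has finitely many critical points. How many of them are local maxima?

2

phi separates as a function of x plus a function of y, so ∇phi=0 decouples.
∂phi/∂x = -4(x - 2)(x + 1)(x + 4) = 0 at x ∈ {-4, -1, 2}; ∂phi/∂y = 24(y - 3)(y + 1)(y + 4) = 0 at y ∈ {-4, -1, 3}.
The Hessian is diagonal: diag(phi_xx, phi_yy). Second derivatives: phi_xx(-4)=-72, phi_xx(-1)=36, phi_xx(2)=-72; phi_yy(-4)=504, phi_yy(-1)=-288, phi_yy(3)=672.
Local maxima occur where both diagonal entries negative: (-4, -1), (2, -1). Count: 2.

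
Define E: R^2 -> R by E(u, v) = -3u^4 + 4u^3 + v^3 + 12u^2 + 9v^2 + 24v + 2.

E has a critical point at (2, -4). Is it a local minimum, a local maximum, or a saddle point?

local maximum

The mixed partial ∂²E/∂u∂v is 0, so the Hessian at any point is diag(E_uu, E_vv) = diag(12(-3u^2 + 2u + 2), 6(v + 3)).
At (2, -4): H = diag(-72, -6).
Both eigenvalues are negative, so H is negative definite: a local maximum.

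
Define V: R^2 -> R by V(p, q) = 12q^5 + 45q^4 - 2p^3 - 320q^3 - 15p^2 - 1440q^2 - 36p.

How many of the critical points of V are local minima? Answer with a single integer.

V separates as a function of p plus a function of q, so ∇V=0 decouples.
∂V/∂p = -6(p + 2)(p + 3) = 0 at p ∈ {-3, -2}; ∂V/∂q = 60q(q - 4)(q + 3)(q + 4) = 0 at q ∈ {-4, -3, 0, 4}.
The Hessian is diagonal: diag(V_pp, V_qq). Second derivatives: V_pp(-3)=6, V_pp(-2)=-6; V_qq(-4)=-1920, V_qq(-3)=1260, V_qq(0)=-2880, V_qq(4)=13440.
Local minima occur where both diagonal entries positive: (-3, -3), (-3, 4). Count: 2.

2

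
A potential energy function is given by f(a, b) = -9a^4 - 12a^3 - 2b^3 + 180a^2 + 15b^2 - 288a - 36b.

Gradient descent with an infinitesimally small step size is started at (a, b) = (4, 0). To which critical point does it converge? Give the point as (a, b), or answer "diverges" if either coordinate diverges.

diverges

f is separable, so gradient descent decouples: a follows -∂f/∂a, b follows -∂f/∂b.
∂f/∂a = -36(a - 2)(a - 1)(a + 4); at a=4 this is -1728, so a increases.
∂f/∂b = -6(b - 3)(b - 2); at b=0 this is -36, so b increases.
The a-coordinate has no critical point in that direction and runs off to infinity.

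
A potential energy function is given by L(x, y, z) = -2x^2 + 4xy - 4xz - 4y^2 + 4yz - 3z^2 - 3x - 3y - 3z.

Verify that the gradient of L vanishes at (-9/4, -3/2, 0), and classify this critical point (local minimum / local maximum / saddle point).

∇L = (-4x + 4y - 4z - 3, 4x - 8y + 4z - 3, -4x + 4y - 6z - 3); substituting (-9/4, -3/2, 0) gives ∇L = (0, 0, 0), so (-9/4, -3/2, 0) is indeed a critical point.
The Hessian is constant: H = [[-4, 4, -4], [4, -8, 4], [-4, 4, -6]].
Leading principal minors: Δ₁ = -4, Δ₂ = 16, Δ₃ = -32.
The minors alternate sign starting negative (−, +, −), so H is negative definite: a local maximum.

local maximum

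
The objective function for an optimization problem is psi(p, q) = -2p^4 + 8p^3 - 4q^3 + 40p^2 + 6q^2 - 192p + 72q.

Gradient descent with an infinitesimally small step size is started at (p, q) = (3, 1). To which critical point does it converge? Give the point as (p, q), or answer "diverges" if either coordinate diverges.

(2, -2)

psi is separable, so gradient descent decouples: p follows -∂psi/∂p, q follows -∂psi/∂q.
∂psi/∂p = -8(p - 4)(p - 2)(p + 3); at p=3 this is 48, so p decreases.
∂psi/∂q = -12(q - 3)(q + 2); at q=1 this is 72, so q decreases.
p converges to its nearest critical value 2 (a local min of the p-part); q converges to -2. The iterate converges to (2, -2).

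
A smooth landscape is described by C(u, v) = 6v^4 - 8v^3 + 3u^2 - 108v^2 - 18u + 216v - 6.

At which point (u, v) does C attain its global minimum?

(3, -3)

C(u,v) separates as P(u) + Q(v) − 6, so its minimum is min P + min Q − 6.
P'(u) = 6u - 18 vanishes at u ∈ {3}; Q'(v) = 24(v - 3)(v - 1)(v + 3) vanishes at v ∈ {-3, 1, 3}.
Local minima of P (where P''>0): P(3)=-27. Local minima of Q: Q(-3)=-918, Q(3)=-54.
So the global minimum of C is P(3) + Q(-3) − 6 = -27 − 918 − 6 = -951, attained at (3, -3).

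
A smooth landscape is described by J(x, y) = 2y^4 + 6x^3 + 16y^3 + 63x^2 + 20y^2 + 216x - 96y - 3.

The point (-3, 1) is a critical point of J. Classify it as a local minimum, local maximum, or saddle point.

The mixed partial ∂²J/∂x∂y is 0, so the Hessian at any point is diag(J_xx, J_yy) = diag(18(2x + 7), 8(3y^2 + 12y + 5)).
At (-3, 1): H = diag(18, 160).
Both eigenvalues are positive, so H is positive definite: a local minimum.

local minimum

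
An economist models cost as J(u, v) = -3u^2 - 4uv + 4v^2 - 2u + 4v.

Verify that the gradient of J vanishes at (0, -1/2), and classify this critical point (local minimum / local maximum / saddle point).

∇J = (-6u - 4v - 2, -4u + 8v + 4); substituting (0, -1/2) gives ∇J = (0, 0), so (0, -1/2) is indeed a critical point.
The Hessian of J is constant: H = [[-6, -4], [-4, 8]].
det(H) = (-6)·8 − (-4)² = -64.
Since det(H) < 0, H is indefinite and the critical point is a saddle point.

saddle point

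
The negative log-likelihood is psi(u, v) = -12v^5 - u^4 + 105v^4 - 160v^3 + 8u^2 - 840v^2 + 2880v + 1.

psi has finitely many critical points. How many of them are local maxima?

psi separates as a function of u plus a function of v, so ∇psi=0 decouples.
∂psi/∂u = -4u(u - 2)(u + 2) = 0 at u ∈ {-2, 0, 2}; ∂psi/∂v = -60(v - 4)(v - 3)(v - 2)(v + 2) = 0 at v ∈ {-2, 2, 3, 4}.
The Hessian is diagonal: diag(psi_uu, psi_vv). Second derivatives: psi_uu(-2)=-32, psi_uu(0)=16, psi_uu(2)=-32; psi_vv(-2)=7200, psi_vv(2)=-480, psi_vv(3)=300, psi_vv(4)=-720.
Local maxima occur where both diagonal entries negative: (-2, 2), (-2, 4), (2, 2), (2, 4). Count: 4.

4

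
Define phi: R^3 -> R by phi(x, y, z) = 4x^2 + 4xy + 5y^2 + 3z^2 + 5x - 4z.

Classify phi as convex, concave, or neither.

phi is quadratic, so its Hessian is the constant matrix H = [[8, 4, 0], [4, 10, 0], [0, 0, 6]].
Leading principal minors: 8, 64, 384.
All positive ⇒ H ≻ 0 ⇒ convex.

convex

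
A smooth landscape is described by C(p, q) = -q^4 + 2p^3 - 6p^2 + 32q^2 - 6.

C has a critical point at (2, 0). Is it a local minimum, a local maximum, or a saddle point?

local minimum

The mixed partial ∂²C/∂p∂q is 0, so the Hessian at any point is diag(C_pp, C_qq) = diag(12(p - 1), 4(-3q^2 + 16)).
At (2, 0): H = diag(12, 64).
Both eigenvalues are positive, so H is positive definite: a local minimum.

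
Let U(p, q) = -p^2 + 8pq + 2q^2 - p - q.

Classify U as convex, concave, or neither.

neither

U is quadratic, so its Hessian is the constant matrix H = [[-2, 8], [8, 4]].
det(H) = -72, tr(H) = 2.
det(H) < 0, so H is indefinite: neither convex nor concave.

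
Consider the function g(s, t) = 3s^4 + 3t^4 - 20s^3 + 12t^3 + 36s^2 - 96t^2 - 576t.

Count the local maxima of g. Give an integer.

1

g separates as a function of s plus a function of t, so ∇g=0 decouples.
∂g/∂s = 12s(s - 3)(s - 2) = 0 at s ∈ {0, 2, 3}; ∂g/∂t = 12(t - 4)(t + 3)(t + 4) = 0 at t ∈ {-4, -3, 4}.
The Hessian is diagonal: diag(g_ss, g_tt). Second derivatives: g_ss(0)=72, g_ss(2)=-24, g_ss(3)=36; g_tt(-4)=96, g_tt(-3)=-84, g_tt(4)=672.
Local maxima occur where both diagonal entries negative: (2, -3). Count: 1.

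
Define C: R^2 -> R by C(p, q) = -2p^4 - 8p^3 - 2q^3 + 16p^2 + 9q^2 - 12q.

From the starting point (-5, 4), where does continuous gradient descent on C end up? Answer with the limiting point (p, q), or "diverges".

C is separable, so gradient descent decouples: p follows -∂C/∂p, q follows -∂C/∂q.
∂C/∂p = -8p(p - 1)(p + 4); at p=-5 this is 240, so p decreases.
∂C/∂q = -6(q - 2)(q - 1); at q=4 this is -36, so q increases.
The p-coordinate has no critical point in that direction and runs off to infinity.

diverges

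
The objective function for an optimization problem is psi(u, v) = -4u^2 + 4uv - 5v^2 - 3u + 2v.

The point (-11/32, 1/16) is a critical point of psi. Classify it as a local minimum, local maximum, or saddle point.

The Hessian of psi is constant: H = [[-8, 4], [4, -10]].
det(H) = (-8)·(-10) − 4² = 64.
det(H) > 0 and tr(H) = -18 < 0, so H is negative definite and the point is a local maximum.

local maximum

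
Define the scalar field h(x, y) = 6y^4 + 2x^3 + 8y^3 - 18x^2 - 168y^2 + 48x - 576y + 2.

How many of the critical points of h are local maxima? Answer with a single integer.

h separates as a function of x plus a function of y, so ∇h=0 decouples.
∂h/∂x = 6(x - 4)(x - 2) = 0 at x ∈ {2, 4}; ∂h/∂y = 24(y - 4)(y + 2)(y + 3) = 0 at y ∈ {-3, -2, 4}.
The Hessian is diagonal: diag(h_xx, h_yy). Second derivatives: h_xx(2)=-12, h_xx(4)=12; h_yy(-3)=168, h_yy(-2)=-144, h_yy(4)=1008.
Local maxima occur where both diagonal entries negative: (2, -2). Count: 1.

1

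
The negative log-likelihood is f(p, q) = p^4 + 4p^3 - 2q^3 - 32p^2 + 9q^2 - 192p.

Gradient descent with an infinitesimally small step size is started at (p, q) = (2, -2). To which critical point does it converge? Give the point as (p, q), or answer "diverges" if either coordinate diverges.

(4, 0)

f is separable, so gradient descent decouples: p follows -∂f/∂p, q follows -∂f/∂q.
∂f/∂p = 4(p - 4)(p + 3)(p + 4); at p=2 this is -240, so p increases.
∂f/∂q = -6q(q - 3); at q=-2 this is -60, so q increases.
p converges to its nearest critical value 4 (a local min of the p-part); q converges to 0. The iterate converges to (4, 0).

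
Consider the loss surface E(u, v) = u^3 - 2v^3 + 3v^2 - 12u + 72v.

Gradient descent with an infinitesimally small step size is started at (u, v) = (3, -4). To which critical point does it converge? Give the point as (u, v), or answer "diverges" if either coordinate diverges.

(2, -3)

E is separable, so gradient descent decouples: u follows -∂E/∂u, v follows -∂E/∂v.
∂E/∂u = 3(u - 2)(u + 2); at u=3 this is 15, so u decreases.
∂E/∂v = -6(v - 4)(v + 3); at v=-4 this is -48, so v increases.
u converges to its nearest critical value 2 (a local min of the u-part); v converges to -3. The iterate converges to (2, -3).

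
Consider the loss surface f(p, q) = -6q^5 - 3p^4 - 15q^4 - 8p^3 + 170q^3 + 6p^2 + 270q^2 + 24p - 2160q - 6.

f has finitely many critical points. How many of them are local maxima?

f separates as a function of p plus a function of q, so ∇f=0 decouples.
∂f/∂p = -12(p - 1)(p + 1)(p + 2) = 0 at p ∈ {-2, -1, 1}; ∂f/∂q = -30(q - 3)(q - 2)(q + 3)(q + 4) = 0 at q ∈ {-4, -3, 2, 3}.
The Hessian is diagonal: diag(f_pp, f_qq). Second derivatives: f_pp(-2)=-36, f_pp(-1)=24, f_pp(1)=-72; f_qq(-4)=1260, f_qq(-3)=-900, f_qq(2)=900, f_qq(3)=-1260.
Local maxima occur where both diagonal entries negative: (-2, -3), (-2, 3), (1, -3), (1, 3). Count: 4.

4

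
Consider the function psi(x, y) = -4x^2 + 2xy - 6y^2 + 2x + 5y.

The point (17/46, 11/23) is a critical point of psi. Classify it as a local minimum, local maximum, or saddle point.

local maximum

The Hessian of psi is constant: H = [[-8, 2], [2, -12]].
det(H) = (-8)·(-12) − 2² = 92.
det(H) > 0 and tr(H) = -20 < 0, so H is negative definite and the point is a local maximum.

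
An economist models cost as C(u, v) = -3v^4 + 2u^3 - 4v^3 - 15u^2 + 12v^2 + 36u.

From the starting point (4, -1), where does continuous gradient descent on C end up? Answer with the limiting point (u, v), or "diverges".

(3, 0)

C is separable, so gradient descent decouples: u follows -∂C/∂u, v follows -∂C/∂v.
∂C/∂u = 6(u - 3)(u - 2); at u=4 this is 12, so u decreases.
∂C/∂v = -12v(v - 1)(v + 2); at v=-1 this is -24, so v increases.
u converges to its nearest critical value 3 (a local min of the u-part); v converges to 0. The iterate converges to (3, 0).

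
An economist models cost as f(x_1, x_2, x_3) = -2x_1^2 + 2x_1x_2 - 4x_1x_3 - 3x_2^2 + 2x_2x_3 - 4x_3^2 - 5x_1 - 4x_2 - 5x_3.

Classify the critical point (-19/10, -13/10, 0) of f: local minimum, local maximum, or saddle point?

The Hessian is constant: H = [[-4, 2, -4], [2, -6, 2], [-4, 2, -8]].
Leading principal minors: Δ₁ = -4, Δ₂ = 20, Δ₃ = -80.
The minors alternate sign starting negative (−, +, −), so H is negative definite: a local maximum.

local maximum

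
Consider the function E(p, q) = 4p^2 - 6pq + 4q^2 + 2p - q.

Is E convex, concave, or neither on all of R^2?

E is quadratic, so its Hessian is the constant matrix H = [[8, -6], [-6, 8]].
det(H) = 28, tr(H) = 16.
det(H) > 0 and tr(H) > 0, so H is positive definite everywhere: convex.

convex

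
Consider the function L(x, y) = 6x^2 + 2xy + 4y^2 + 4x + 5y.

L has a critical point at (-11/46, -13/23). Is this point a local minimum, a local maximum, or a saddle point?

The Hessian of L is constant: H = [[12, 2], [2, 8]].
det(H) = 12·8 − 2² = 92.
det(H) > 0 and tr(H) = 20 > 0, so H is positive definite and the point is a local minimum.

local minimum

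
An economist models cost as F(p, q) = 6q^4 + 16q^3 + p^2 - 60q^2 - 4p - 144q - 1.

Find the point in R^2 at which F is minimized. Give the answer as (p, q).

F(p,q) separates as A(p) + B(q) − 1, so its minimum is min A + min B − 1.
A'(p) = 2p - 4 vanishes at p ∈ {2}; B'(q) = 24(q - 2)(q + 1)(q + 3) vanishes at q ∈ {-3, -1, 2}.
Local minima of A (where A''>0): A(2)=-4. Local minima of B: B(-3)=-54, B(2)=-304.
So the global minimum of F is A(2) + B(2) − 1 = -4 − 304 − 1 = -309, attained at (2, 2).

(2, 2)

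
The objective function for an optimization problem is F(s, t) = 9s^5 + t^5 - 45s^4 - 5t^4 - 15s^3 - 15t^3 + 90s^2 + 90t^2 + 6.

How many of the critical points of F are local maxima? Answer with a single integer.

4

F separates as a function of s plus a function of t, so ∇F=0 decouples.
∂F/∂s = 45s(s - 4)(s - 1)(s + 1) = 0 at s ∈ {-1, 0, 1, 4}; ∂F/∂t = 5t(t - 4)(t - 3)(t + 3) = 0 at t ∈ {-3, 0, 3, 4}.
The Hessian is diagonal: diag(F_ss, F_tt). Second derivatives: F_ss(-1)=-450, F_ss(0)=180, F_ss(1)=-270, F_ss(4)=2700; F_tt(-3)=-630, F_tt(0)=180, F_tt(3)=-90, F_tt(4)=140.
Local maxima occur where both diagonal entries negative: (-1, -3), (-1, 3), (1, -3), (1, 3). Count: 4.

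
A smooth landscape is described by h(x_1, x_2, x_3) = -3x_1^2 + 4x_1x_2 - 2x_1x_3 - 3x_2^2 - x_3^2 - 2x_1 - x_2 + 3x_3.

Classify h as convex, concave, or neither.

h is quadratic, so its Hessian is the constant matrix H = [[-6, 4, -2], [4, -6, 0], [-2, 0, -2]].
Leading principal minors: -6, 20, -16.
Signs alternate −, +, − ⇒ H ≺ 0 ⇒ concave.

concave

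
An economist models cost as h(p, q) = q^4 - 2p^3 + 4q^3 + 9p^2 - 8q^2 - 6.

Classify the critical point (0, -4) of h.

local minimum

The mixed partial ∂²h/∂p∂q is 0, so the Hessian at any point is diag(h_pp, h_qq) = diag(6(-2p + 3), 4(3q^2 + 6q - 4)).
At (0, -4): H = diag(18, 80).
Both eigenvalues are positive, so H is positive definite: a local minimum.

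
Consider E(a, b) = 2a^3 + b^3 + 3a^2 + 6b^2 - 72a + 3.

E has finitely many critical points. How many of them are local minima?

E separates as a function of a plus a function of b, so ∇E=0 decouples.
∂E/∂a = 6(a - 3)(a + 4) = 0 at a ∈ {-4, 3}; ∂E/∂b = 3b(b + 4) = 0 at b ∈ {-4, 0}.
The Hessian is diagonal: diag(E_aa, E_bb). Second derivatives: E_aa(-4)=-42, E_aa(3)=42; E_bb(-4)=-12, E_bb(0)=12.
Local minima occur where both diagonal entries positive: (3, 0). Count: 1.

1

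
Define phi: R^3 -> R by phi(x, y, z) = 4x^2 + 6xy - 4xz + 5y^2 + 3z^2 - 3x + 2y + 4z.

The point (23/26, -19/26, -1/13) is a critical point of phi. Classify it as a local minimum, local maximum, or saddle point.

local minimum

The Hessian is constant: H = [[8, 6, -4], [6, 10, 0], [-4, 0, 6]].
Leading principal minors: Δ₁ = 8, Δ₂ = 44, Δ₃ = 104.
All leading minors are positive, so H is positive definite: a local minimum.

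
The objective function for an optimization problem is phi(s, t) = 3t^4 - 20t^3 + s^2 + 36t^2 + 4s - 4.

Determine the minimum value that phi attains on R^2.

phi(s,t) separates as P(s) + Q(t) − 4, so its minimum is min P + min Q − 4.
P'(s) = 2s + 4 vanishes at s ∈ {-2}; Q'(t) = 12t(t - 3)(t - 2) vanishes at t ∈ {0, 2, 3}.
Local minima of P (where P''>0): P(-2)=-4. Local minima of Q: Q(0)=0, Q(3)=27.
So the global minimum of phi is P(-2) + Q(0) − 4 = -4 + 0 − 4 = -8, attained at (-2, 0).

-8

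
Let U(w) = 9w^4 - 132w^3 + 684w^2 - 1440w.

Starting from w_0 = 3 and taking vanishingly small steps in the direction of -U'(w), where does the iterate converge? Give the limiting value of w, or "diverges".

2

U'(w) = 36(w - 5)(w - 4)(w - 2), so U'(3) = 72.
Gradient descent moves in the -U' direction, i.e. w is decreasing.
The nearest critical point in that direction is w = 2, where U'' = 216 > 0 (a local minimum). The iterate converges there.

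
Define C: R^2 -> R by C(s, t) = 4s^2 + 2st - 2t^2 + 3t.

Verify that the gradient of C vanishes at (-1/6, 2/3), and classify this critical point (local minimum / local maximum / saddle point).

saddle point

∇C = (8s + 2t, 2s - 4t + 3); substituting (-1/6, 2/3) gives ∇C = (0, 0), so (-1/6, 2/3) is indeed a critical point.
The Hessian of C is constant: H = [[8, 2], [2, -4]].
det(H) = 8·(-4) − 2² = -36.
Since det(H) < 0, H is indefinite and the critical point is a saddle point.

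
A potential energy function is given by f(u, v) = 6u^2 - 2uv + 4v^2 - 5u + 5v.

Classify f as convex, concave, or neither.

f is quadratic, so its Hessian is the constant matrix H = [[12, -2], [-2, 8]].
det(H) = 92, tr(H) = 20.
det(H) > 0 and tr(H) > 0, so H is positive definite everywhere: convex.

convex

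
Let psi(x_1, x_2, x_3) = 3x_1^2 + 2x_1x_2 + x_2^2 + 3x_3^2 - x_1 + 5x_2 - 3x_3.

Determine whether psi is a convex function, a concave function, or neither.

convex

psi is quadratic, so its Hessian is the constant matrix H = [[6, 2, 0], [2, 2, 0], [0, 0, 6]].
Leading principal minors: 6, 8, 48.
All positive ⇒ H ≻ 0 ⇒ convex.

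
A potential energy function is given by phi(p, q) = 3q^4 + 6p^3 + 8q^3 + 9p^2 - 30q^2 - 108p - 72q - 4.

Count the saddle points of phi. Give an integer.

phi separates as a function of p plus a function of q, so ∇phi=0 decouples.
∂phi/∂p = 18(p - 2)(p + 3) = 0 at p ∈ {-3, 2}; ∂phi/∂q = 12(q - 2)(q + 1)(q + 3) = 0 at q ∈ {-3, -1, 2}.
The Hessian is diagonal: diag(phi_pp, phi_qq). Second derivatives: phi_pp(-3)=-90, phi_pp(2)=90; phi_qq(-3)=120, phi_qq(-1)=-72, phi_qq(2)=180.
Saddle points occur where the two diagonal entries have opposite signs: (-3, -3), (-3, 2), (2, -1). Count: 3.

3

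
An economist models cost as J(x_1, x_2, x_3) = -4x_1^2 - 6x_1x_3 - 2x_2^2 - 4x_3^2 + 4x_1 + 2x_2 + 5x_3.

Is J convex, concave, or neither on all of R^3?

concave

J is quadratic, so its Hessian is the constant matrix H = [[-8, 0, -6], [0, -4, 0], [-6, 0, -8]].
Leading principal minors: -8, 32, -112.
Signs alternate −, +, − ⇒ H ≺ 0 ⇒ concave.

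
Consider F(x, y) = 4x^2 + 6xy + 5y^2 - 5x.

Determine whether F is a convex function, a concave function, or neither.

convex

F is quadratic, so its Hessian is the constant matrix H = [[8, 6], [6, 10]].
det(H) = 44, tr(H) = 18.
det(H) > 0 and tr(H) > 0, so H is positive definite everywhere: convex.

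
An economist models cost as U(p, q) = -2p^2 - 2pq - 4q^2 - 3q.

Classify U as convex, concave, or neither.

U is quadratic, so its Hessian is the constant matrix H = [[-4, -2], [-2, -8]].
det(H) = 28, tr(H) = -12.
det(H) > 0 and tr(H) < 0, so H is negative definite everywhere: concave.

concave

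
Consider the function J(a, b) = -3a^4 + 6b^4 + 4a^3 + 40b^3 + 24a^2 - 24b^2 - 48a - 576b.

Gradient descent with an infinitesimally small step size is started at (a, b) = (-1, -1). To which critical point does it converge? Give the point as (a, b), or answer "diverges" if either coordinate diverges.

(1, 2)

J is separable, so gradient descent decouples: a follows -∂J/∂a, b follows -∂J/∂b.
∂J/∂a = -12(a - 2)(a - 1)(a + 2); at a=-1 this is -72, so a increases.
∂J/∂b = 24(b - 2)(b + 3)(b + 4); at b=-1 this is -432, so b increases.
a converges to its nearest critical value 1 (a local min of the a-part); b converges to 2. The iterate converges to (1, 2).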